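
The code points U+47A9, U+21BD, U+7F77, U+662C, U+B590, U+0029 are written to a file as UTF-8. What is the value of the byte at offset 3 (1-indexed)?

1-indexed offset 3 is 0-indexed offset 2.
U+47A9 → 3-byte form E4 9E A9 at offsets 0–2.
Offset 2 falls in char 1's range; it's byte 3 of E4 9E A9 = 0xA9.

0xA9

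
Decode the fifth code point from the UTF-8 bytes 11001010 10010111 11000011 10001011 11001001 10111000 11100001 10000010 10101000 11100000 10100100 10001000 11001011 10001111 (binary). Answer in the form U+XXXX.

U+0908

Offset 0: leading byte 0xCA = 11001010 → 2-byte char #1 = CA 97.
Offset 2: leading byte 0xC3 = 11000011 → 2-byte char #2 = C3 8B.
Offset 4: leading byte 0xC9 = 11001001 → 2-byte char #3 = C9 B8.
Offset 6: leading byte 0xE1 = 11100001 → 3-byte char #4 = E1 82 A8.
Offset 9: leading byte 0xE0 = 11100000 → 3-byte char #5 = E0 A4 88.
Leading byte 0xE0 = 11100000 matches 1110xxxx → 3-byte sequence.
Byte 1: 0xE0 = 11100000, payload 0000 (4 bits).
Byte 2: 0xA4 = 10100100 (10xxxxxx ✓), payload 100100.
Byte 3: 0x88 = 10001000 (10xxxxxx ✓), payload 001000.
Concatenate: 0000100100001000 = 0x908 (16 bits → U+0908).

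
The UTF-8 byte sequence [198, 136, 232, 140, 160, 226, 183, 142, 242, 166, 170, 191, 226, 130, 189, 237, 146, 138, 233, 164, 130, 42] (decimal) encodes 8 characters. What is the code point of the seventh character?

U+9902

Offset 0: leading byte 0xC6 = 11000110 → 2-byte char #1 = C6 88.
Offset 2: leading byte 0xE8 = 11101000 → 3-byte char #2 = E8 8C A0.
Offset 5: leading byte 0xE2 = 11100010 → 3-byte char #3 = E2 B7 8E.
Offset 8: leading byte 0xF2 = 11110010 → 4-byte char #4 = F2 A6 AA BF.
Offset 12: leading byte 0xE2 = 11100010 → 3-byte char #5 = E2 82 BD.
Offset 15: leading byte 0xED = 11101101 → 3-byte char #6 = ED 92 8A.
Offset 18: leading byte 0xE9 = 11101001 → 3-byte char #7 = E9 A4 82.
Leading byte 0xE9 = 11101001 matches 1110xxxx → 3-byte sequence.
Byte 1: 0xE9 = 11101001, payload 1001 (4 bits).
Byte 2: 0xA4 = 10100100 (10xxxxxx ✓), payload 100100.
Byte 3: 0x82 = 10000010 (10xxxxxx ✓), payload 000010.
Concatenate: 1001100100000010 = 0x9902 (16 bits → U+9902).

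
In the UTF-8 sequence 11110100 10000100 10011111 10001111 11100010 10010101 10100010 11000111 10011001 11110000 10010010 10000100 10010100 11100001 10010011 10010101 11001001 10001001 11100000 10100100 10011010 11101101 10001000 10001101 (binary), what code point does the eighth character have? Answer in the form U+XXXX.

Offset 0: leading byte 0xF4 = 11110100 → 4-byte char #1 = F4 84 9F 8F.
Offset 4: leading byte 0xE2 = 11100010 → 3-byte char #2 = E2 95 A2.
Offset 7: leading byte 0xC7 = 11000111 → 2-byte char #3 = C7 99.
Offset 9: leading byte 0xF0 = 11110000 → 4-byte char #4 = F0 92 84 94.
Offset 13: leading byte 0xE1 = 11100001 → 3-byte char #5 = E1 93 95.
Offset 16: leading byte 0xC9 = 11001001 → 2-byte char #6 = C9 89.
Offset 18: leading byte 0xE0 = 11100000 → 3-byte char #7 = E0 A4 9A.
Offset 21: leading byte 0xED = 11101101 → 3-byte char #8 = ED 88 8D.
Leading byte 0xED = 11101101 matches 1110xxxx → 3-byte sequence.
Byte 1: 0xED = 11101101, payload 1101 (4 bits).
Byte 2: 0x88 = 10001000 (10xxxxxx ✓), payload 001000.
Byte 3: 0x8D = 10001101 (10xxxxxx ✓), payload 001101.
Concatenate: 1101001000001101 = 0xD20D (16 bits → U+D20D).

U+D20D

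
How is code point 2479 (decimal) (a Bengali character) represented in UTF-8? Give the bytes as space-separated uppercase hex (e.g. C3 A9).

U+09AF = 0x9AF = 2479 decimal. In range U+0800–U+FFFF → 3-byte form: 1110xxxx 10xxxxxx 10xxxxxx.
Binary (16 bits): 0000100110101111.
Split 4+6+6: 0000 | 100110 | 101111.
Byte 1: 11100000 = 0xE0.
Byte 2: 10100110 = 0xA6.
Byte 3: 10101111 = 0xAF.

E0 A6 AF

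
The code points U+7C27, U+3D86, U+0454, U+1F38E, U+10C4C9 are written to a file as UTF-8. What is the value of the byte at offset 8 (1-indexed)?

1-indexed offset 8 is 0-indexed offset 7.
U+7C27 → 3-byte form E7 B0 A7 at offsets 0–2.
U+3D86 → 3-byte form E3 B6 86 at offsets 3–5.
U+0454 → 2-byte form D1 94 at offsets 6–7.
Offset 7 falls in char 3's range; it's byte 2 of D1 94 = 0x94.

0x94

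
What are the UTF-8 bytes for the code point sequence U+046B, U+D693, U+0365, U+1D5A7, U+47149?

U+046B: 2-byte form → D1 AB.
U+D693: 3-byte form → ED 9A 93.
U+0365: 2-byte form → CD A5.
U+1D5A7: 4-byte form → F0 9D 96 A7.
U+47149: 4-byte form → F1 87 85 89.
Concatenated (15 bytes): D1 AB ED 9A 93 CD A5 F0 9D 96 A7 F1 87 85 89.

D1 AB ED 9A 93 CD A5 F0 9D 96 A7 F1 87 85 89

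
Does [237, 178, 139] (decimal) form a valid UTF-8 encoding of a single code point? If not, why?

Structurally a 3-byte sequence; payload = 0xDC8B.
But 0xDC8B is in U+D800–U+DFFF, the surrogate range. Surrogates are not Unicode scalar values and are forbidden in UTF-8.

invalid (encodes a surrogate (U+D800–U+DFFF))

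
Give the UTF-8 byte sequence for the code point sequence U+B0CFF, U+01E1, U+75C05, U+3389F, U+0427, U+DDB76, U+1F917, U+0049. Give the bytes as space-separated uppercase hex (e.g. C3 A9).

F2 B0 B3 BF C7 A1 F1 B5 B0 85 F0 B3 A2 9F D0 A7 F3 9D AD B6 F0 9F A4 97 49

U+B0CFF: 4-byte form → F2 B0 B3 BF.
U+01E1: 2-byte form → C7 A1.
U+75C05: 4-byte form → F1 B5 B0 85.
U+3389F: 4-byte form → F0 B3 A2 9F.
U+0427: 2-byte form → D0 A7.
U+DDB76: 4-byte form → F3 9D AD B6.
U+1F917: 4-byte form → F0 9F A4 97.
U+0049: 1-byte form → 49.
Concatenated (25 bytes): F2 B0 B3 BF C7 A1 F1 B5 B0 85 F0 B3 A2 9F D0 A7 F3 9D AD B6 F0 9F A4 97 49.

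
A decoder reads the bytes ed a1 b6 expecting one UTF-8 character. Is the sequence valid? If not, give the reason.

Structurally a 3-byte sequence; payload = 0xD876.
But 0xD876 is in U+D800–U+DFFF, the surrogate range. Surrogates are not Unicode scalar values and are forbidden in UTF-8.

invalid (encodes a surrogate (U+D800–U+DFFF))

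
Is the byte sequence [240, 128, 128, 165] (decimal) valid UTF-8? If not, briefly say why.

invalid (overlong encoding)

Leading byte 0xF0 = 11110000 → 4-byte form.
Continuation bytes all match 10xxxxxx. Payload decodes to 0x25.
But 0x25 < 0x10000, the minimum for a 4-byte sequence — this is an overlong encoding.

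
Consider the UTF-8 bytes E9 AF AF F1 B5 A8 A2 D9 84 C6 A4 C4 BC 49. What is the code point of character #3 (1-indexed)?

Offset 0: leading byte 0xE9 = 11101001 → 3-byte char #1 = E9 AF AF.
Offset 3: leading byte 0xF1 = 11110001 → 4-byte char #2 = F1 B5 A8 A2.
Offset 7: leading byte 0xD9 = 11011001 → 2-byte char #3 = D9 84.
Leading byte 0xD9 = 11011001 matches 110xxxxx → 2-byte sequence.
Byte 1: 0xD9 = 11011001, payload 11001 (5 bits).
Byte 2: 0x84 = 10000100 (10xxxxxx ✓), payload 000100.
Concatenate: 11001000100 = 0x644 (11 bits → U+0644).

U+0644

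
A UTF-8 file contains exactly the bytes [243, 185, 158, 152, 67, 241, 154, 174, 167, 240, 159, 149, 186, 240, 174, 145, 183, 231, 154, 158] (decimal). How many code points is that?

6

Byte at offset 0: 0xF3 = 11110011 → 4-byte char (#1). Advance 4.
Byte at offset 4: 0x43 = 01000011 → 1-byte char (#2). Advance 1.
Byte at offset 5: 0xF1 = 11110001 → 4-byte char (#3). Advance 4.
Byte at offset 9: 0xF0 = 11110000 → 4-byte char (#4). Advance 4.
Byte at offset 13: 0xF0 = 11110000 → 4-byte char (#5). Advance 4.
Byte at offset 17: 0xE7 = 11100111 → 3-byte char (#6). Advance 3.
Reached end at offset 20 after 6 code points.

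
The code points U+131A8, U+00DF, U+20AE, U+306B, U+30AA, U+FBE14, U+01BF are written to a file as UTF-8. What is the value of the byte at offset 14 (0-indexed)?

0xAA

U+131A8 → 4-byte form F0 93 86 A8 at offsets 0–3.
U+00DF → 2-byte form C3 9F at offsets 4–5.
U+20AE → 3-byte form E2 82 AE at offsets 6–8.
U+306B → 3-byte form E3 81 AB at offsets 9–11.
U+30AA → 3-byte form E3 82 AA at offsets 12–14.
Offset 14 falls in char 5's range; it's byte 3 of E3 82 AA = 0xAA.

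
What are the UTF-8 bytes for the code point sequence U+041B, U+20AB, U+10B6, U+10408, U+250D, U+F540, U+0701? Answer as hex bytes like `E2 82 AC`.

U+041B: 2-byte form → D0 9B.
U+20AB: 3-byte form → E2 82 AB.
U+10B6: 3-byte form → E1 82 B6.
U+10408: 4-byte form → F0 90 90 88.
U+250D: 3-byte form → E2 94 8D.
U+F540: 3-byte form → EF 95 80.
U+0701: 2-byte form → DC 81.
Concatenated (20 bytes): D0 9B E2 82 AB E1 82 B6 F0 90 90 88 E2 94 8D EF 95 80 DC 81.

D0 9B E2 82 AB E1 82 B6 F0 90 90 88 E2 94 8D EF 95 80 DC 81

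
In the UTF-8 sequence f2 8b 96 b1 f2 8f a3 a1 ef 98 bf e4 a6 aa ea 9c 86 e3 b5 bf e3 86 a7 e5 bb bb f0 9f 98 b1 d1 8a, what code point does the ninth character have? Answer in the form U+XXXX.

Offset 0: leading byte 0xF2 = 11110010 → 4-byte char #1 = F2 8B 96 B1.
Offset 4: leading byte 0xF2 = 11110010 → 4-byte char #2 = F2 8F A3 A1.
Offset 8: leading byte 0xEF = 11101111 → 3-byte char #3 = EF 98 BF.
Offset 11: leading byte 0xE4 = 11100100 → 3-byte char #4 = E4 A6 AA.
Offset 14: leading byte 0xEA = 11101010 → 3-byte char #5 = EA 9C 86.
Offset 17: leading byte 0xE3 = 11100011 → 3-byte char #6 = E3 B5 BF.
Offset 20: leading byte 0xE3 = 11100011 → 3-byte char #7 = E3 86 A7.
Offset 23: leading byte 0xE5 = 11100101 → 3-byte char #8 = E5 BB BB.
Offset 26: leading byte 0xF0 = 11110000 → 4-byte char #9 = F0 9F 98 B1.
Leading byte 0xF0 = 11110000 matches 11110xxx → 4-byte sequence.
Byte 1: 0xF0 = 11110000, payload 000 (3 bits).
Byte 2: 0x9F = 10011111 (10xxxxxx ✓), payload 011111.
Byte 3: 0x98 = 10011000 (10xxxxxx ✓), payload 011000.
Byte 4: 0xB1 = 10110001 (10xxxxxx ✓), payload 110001.
Concatenate: 000011111011000110001 = 0x1F631 (21 bits → U+1F631).

U+1F631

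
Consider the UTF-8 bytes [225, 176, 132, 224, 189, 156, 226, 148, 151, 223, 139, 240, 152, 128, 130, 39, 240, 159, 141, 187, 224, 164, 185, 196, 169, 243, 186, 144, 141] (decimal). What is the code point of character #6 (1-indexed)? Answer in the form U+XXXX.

U+0027

Offset 0: leading byte 0xE1 = 11100001 → 3-byte char #1 = E1 B0 84.
Offset 3: leading byte 0xE0 = 11100000 → 3-byte char #2 = E0 BD 9C.
Offset 6: leading byte 0xE2 = 11100010 → 3-byte char #3 = E2 94 97.
Offset 9: leading byte 0xDF = 11011111 → 2-byte char #4 = DF 8B.
Offset 11: leading byte 0xF0 = 11110000 → 4-byte char #5 = F0 98 80 82.
Offset 15: leading byte 0x27 = 00100111 → 1-byte char #6 = 27.
Leading byte 0x27 = 00100111 matches 0xxxxxxx → 1-byte sequence.
Byte 1: 0x27 = 00100111, payload 0100111 (7 bits).
Concatenate: 0100111 = 0x27 (7 bits → U+0027).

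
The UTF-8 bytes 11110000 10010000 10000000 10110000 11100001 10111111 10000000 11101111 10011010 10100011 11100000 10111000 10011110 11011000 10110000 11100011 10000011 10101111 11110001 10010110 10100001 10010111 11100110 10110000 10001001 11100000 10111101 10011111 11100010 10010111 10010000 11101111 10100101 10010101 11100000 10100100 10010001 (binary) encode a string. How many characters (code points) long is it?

Byte at offset 0: 0xF0 = 11110000 → 4-byte char (#1). Advance 4.
Byte at offset 4: 0xE1 = 11100001 → 3-byte char (#2). Advance 3.
Byte at offset 7: 0xEF = 11101111 → 3-byte char (#3). Advance 3.
Byte at offset 10: 0xE0 = 11100000 → 3-byte char (#4). Advance 3.
Byte at offset 13: 0xD8 = 11011000 → 2-byte char (#5). Advance 2.
Byte at offset 15: 0xE3 = 11100011 → 3-byte char (#6). Advance 3.
Byte at offset 18: 0xF1 = 11110001 → 4-byte char (#7). Advance 4.
Byte at offset 22: 0xE6 = 11100110 → 3-byte char (#8). Advance 3.
Byte at offset 25: 0xE0 = 11100000 → 3-byte char (#9). Advance 3.
Byte at offset 28: 0xE2 = 11100010 → 3-byte char (#10). Advance 3.
Byte at offset 31: 0xEF = 11101111 → 3-byte char (#11). Advance 3.
Byte at offset 34: 0xE0 = 11100000 → 3-byte char (#12). Advance 3.
Reached end at offset 37 after 12 code points.

12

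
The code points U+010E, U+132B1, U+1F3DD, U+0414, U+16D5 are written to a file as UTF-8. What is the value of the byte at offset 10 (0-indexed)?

0xD0

U+010E → 2-byte form C4 8E at offsets 0–1.
U+132B1 → 4-byte form F0 93 8A B1 at offsets 2–5.
U+1F3DD → 4-byte form F0 9F 8F 9D at offsets 6–9.
U+0414 → 2-byte form D0 94 at offsets 10–11.
Offset 10 falls in char 4's range; it's byte 1 of D0 94 = 0xD0.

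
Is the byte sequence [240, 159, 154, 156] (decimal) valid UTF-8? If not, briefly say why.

valid

Leading byte 0xF0 = 11110000 → 4-byte form.
Continuation bytes 0x9F=10011111, 0x9A=10011010, 0x9C=10011100 all match 10xxxxxx.
Decoded value 0x1F69C is ≥ 0x10000 (shortest form) and not a surrogate.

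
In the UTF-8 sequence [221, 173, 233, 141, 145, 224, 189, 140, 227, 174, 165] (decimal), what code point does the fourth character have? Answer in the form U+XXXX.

Offset 0: leading byte 0xDD = 11011101 → 2-byte char #1 = DD AD.
Offset 2: leading byte 0xE9 = 11101001 → 3-byte char #2 = E9 8D 91.
Offset 5: leading byte 0xE0 = 11100000 → 3-byte char #3 = E0 BD 8C.
Offset 8: leading byte 0xE3 = 11100011 → 3-byte char #4 = E3 AE A5.
Leading byte 0xE3 = 11100011 matches 1110xxxx → 3-byte sequence.
Byte 1: 0xE3 = 11100011, payload 0011 (4 bits).
Byte 2: 0xAE = 10101110 (10xxxxxx ✓), payload 101110.
Byte 3: 0xA5 = 10100101 (10xxxxxx ✓), payload 100101.
Concatenate: 0011101110100101 = 0x3BA5 (16 bits → U+3BA5).

U+3BA5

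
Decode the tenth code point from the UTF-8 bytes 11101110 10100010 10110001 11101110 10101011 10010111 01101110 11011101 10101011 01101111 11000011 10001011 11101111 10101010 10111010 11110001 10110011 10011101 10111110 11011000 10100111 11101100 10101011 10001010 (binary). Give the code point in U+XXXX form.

U+CACA

Offset 0: leading byte 0xEE = 11101110 → 3-byte char #1 = EE A2 B1.
Offset 3: leading byte 0xEE = 11101110 → 3-byte char #2 = EE AB 97.
Offset 6: leading byte 0x6E = 01101110 → 1-byte char #3 = 6E.
Offset 7: leading byte 0xDD = 11011101 → 2-byte char #4 = DD AB.
Offset 9: leading byte 0x6F = 01101111 → 1-byte char #5 = 6F.
Offset 10: leading byte 0xC3 = 11000011 → 2-byte char #6 = C3 8B.
Offset 12: leading byte 0xEF = 11101111 → 3-byte char #7 = EF AA BA.
Offset 15: leading byte 0xF1 = 11110001 → 4-byte char #8 = F1 B3 9D BE.
Offset 19: leading byte 0xD8 = 11011000 → 2-byte char #9 = D8 A7.
Offset 21: leading byte 0xEC = 11101100 → 3-byte char #10 = EC AB 8A.
Leading byte 0xEC = 11101100 matches 1110xxxx → 3-byte sequence.
Byte 1: 0xEC = 11101100, payload 1100 (4 bits).
Byte 2: 0xAB = 10101011 (10xxxxxx ✓), payload 101011.
Byte 3: 0x8A = 10001010 (10xxxxxx ✓), payload 001010.
Concatenate: 1100101011001010 = 0xCACA (16 bits → U+CACA).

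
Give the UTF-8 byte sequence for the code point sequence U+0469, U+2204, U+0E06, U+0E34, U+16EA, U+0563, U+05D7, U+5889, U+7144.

D1 A9 E2 88 84 E0 B8 86 E0 B8 B4 E1 9B AA D5 A3 D7 97 E5 A2 89 E7 85 84

U+0469: 2-byte form → D1 A9.
U+2204: 3-byte form → E2 88 84.
U+0E06: 3-byte form → E0 B8 86.
U+0E34: 3-byte form → E0 B8 B4.
U+16EA: 3-byte form → E1 9B AA.
U+0563: 2-byte form → D5 A3.
U+05D7: 2-byte form → D7 97.
U+5889: 3-byte form → E5 A2 89.
U+7144: 3-byte form → E7 85 84.
Concatenated (24 bytes): D1 A9 E2 88 84 E0 B8 86 E0 B8 B4 E1 9B AA D5 A3 D7 97 E5 A2 89 E7 85 84.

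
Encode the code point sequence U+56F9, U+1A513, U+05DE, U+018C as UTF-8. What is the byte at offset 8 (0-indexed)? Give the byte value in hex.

0x9E

U+56F9 → 3-byte form E5 9B B9 at offsets 0–2.
U+1A513 → 4-byte form F0 9A 94 93 at offsets 3–6.
U+05DE → 2-byte form D7 9E at offsets 7–8.
Offset 8 falls in char 3's range; it's byte 2 of D7 9E = 0x9E.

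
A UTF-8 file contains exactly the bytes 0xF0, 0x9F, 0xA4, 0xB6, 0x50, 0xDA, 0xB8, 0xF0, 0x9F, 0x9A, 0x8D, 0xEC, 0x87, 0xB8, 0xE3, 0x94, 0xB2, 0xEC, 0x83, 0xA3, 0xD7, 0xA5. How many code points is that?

Byte at offset 0: 0xF0 = 11110000 → 4-byte char (#1). Advance 4.
Byte at offset 4: 0x50 = 01010000 → 1-byte char (#2). Advance 1.
Byte at offset 5: 0xDA = 11011010 → 2-byte char (#3). Advance 2.
Byte at offset 7: 0xF0 = 11110000 → 4-byte char (#4). Advance 4.
Byte at offset 11: 0xEC = 11101100 → 3-byte char (#5). Advance 3.
Byte at offset 14: 0xE3 = 11100011 → 3-byte char (#6). Advance 3.
Byte at offset 17: 0xEC = 11101100 → 3-byte char (#7). Advance 3.
Byte at offset 20: 0xD7 = 11010111 → 2-byte char (#8). Advance 2.
Reached end at offset 22 after 8 code points.

8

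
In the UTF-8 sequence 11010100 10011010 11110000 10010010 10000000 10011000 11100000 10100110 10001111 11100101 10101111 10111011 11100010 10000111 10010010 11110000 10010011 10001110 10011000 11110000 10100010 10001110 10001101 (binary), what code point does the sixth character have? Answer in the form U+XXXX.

U+13398

Offset 0: leading byte 0xD4 = 11010100 → 2-byte char #1 = D4 9A.
Offset 2: leading byte 0xF0 = 11110000 → 4-byte char #2 = F0 92 80 98.
Offset 6: leading byte 0xE0 = 11100000 → 3-byte char #3 = E0 A6 8F.
Offset 9: leading byte 0xE5 = 11100101 → 3-byte char #4 = E5 AF BB.
Offset 12: leading byte 0xE2 = 11100010 → 3-byte char #5 = E2 87 92.
Offset 15: leading byte 0xF0 = 11110000 → 4-byte char #6 = F0 93 8E 98.
Leading byte 0xF0 = 11110000 matches 11110xxx → 4-byte sequence.
Byte 1: 0xF0 = 11110000, payload 000 (3 bits).
Byte 2: 0x93 = 10010011 (10xxxxxx ✓), payload 010011.
Byte 3: 0x8E = 10001110 (10xxxxxx ✓), payload 001110.
Byte 4: 0x98 = 10011000 (10xxxxxx ✓), payload 011000.
Concatenate: 000010011001110011000 = 0x13398 (21 bits → U+13398).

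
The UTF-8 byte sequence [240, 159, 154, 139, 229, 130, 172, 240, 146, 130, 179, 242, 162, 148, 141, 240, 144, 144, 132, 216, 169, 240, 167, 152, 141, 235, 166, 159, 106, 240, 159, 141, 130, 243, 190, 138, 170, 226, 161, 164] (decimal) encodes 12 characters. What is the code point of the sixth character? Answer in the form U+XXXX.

U+0629

Offset 0: leading byte 0xF0 = 11110000 → 4-byte char #1 = F0 9F 9A 8B.
Offset 4: leading byte 0xE5 = 11100101 → 3-byte char #2 = E5 82 AC.
Offset 7: leading byte 0xF0 = 11110000 → 4-byte char #3 = F0 92 82 B3.
Offset 11: leading byte 0xF2 = 11110010 → 4-byte char #4 = F2 A2 94 8D.
Offset 15: leading byte 0xF0 = 11110000 → 4-byte char #5 = F0 90 90 84.
Offset 19: leading byte 0xD8 = 11011000 → 2-byte char #6 = D8 A9.
Leading byte 0xD8 = 11011000 matches 110xxxxx → 2-byte sequence.
Byte 1: 0xD8 = 11011000, payload 11000 (5 bits).
Byte 2: 0xA9 = 10101001 (10xxxxxx ✓), payload 101001.
Concatenate: 11000101001 = 0x629 (11 bits → U+0629).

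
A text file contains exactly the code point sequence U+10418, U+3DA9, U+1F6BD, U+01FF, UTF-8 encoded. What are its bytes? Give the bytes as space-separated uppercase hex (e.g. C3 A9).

F0 90 90 98 E3 B6 A9 F0 9F 9A BD C7 BF

U+10418: 4-byte form → F0 90 90 98.
U+3DA9: 3-byte form → E3 B6 A9.
U+1F6BD: 4-byte form → F0 9F 9A BD.
U+01FF: 2-byte form → C7 BF.
Concatenated (13 bytes): F0 90 90 98 E3 B6 A9 F0 9F 9A BD C7 BF.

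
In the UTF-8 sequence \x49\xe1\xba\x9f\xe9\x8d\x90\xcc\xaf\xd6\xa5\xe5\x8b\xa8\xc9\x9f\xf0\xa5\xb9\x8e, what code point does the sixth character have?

Offset 0: leading byte 0x49 = 01001001 → 1-byte char #1 = 49.
Offset 1: leading byte 0xE1 = 11100001 → 3-byte char #2 = E1 BA 9F.
Offset 4: leading byte 0xE9 = 11101001 → 3-byte char #3 = E9 8D 90.
Offset 7: leading byte 0xCC = 11001100 → 2-byte char #4 = CC AF.
Offset 9: leading byte 0xD6 = 11010110 → 2-byte char #5 = D6 A5.
Offset 11: leading byte 0xE5 = 11100101 → 3-byte char #6 = E5 8B A8.
Leading byte 0xE5 = 11100101 matches 1110xxxx → 3-byte sequence.
Byte 1: 0xE5 = 11100101, payload 0101 (4 bits).
Byte 2: 0x8B = 10001011 (10xxxxxx ✓), payload 001011.
Byte 3: 0xA8 = 10101000 (10xxxxxx ✓), payload 101000.
Concatenate: 0101001011101000 = 0x52E8 (16 bits → U+52E8).

U+52E8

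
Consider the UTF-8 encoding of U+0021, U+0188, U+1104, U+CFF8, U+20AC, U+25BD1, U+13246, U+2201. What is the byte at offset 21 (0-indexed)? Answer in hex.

0x88

U+0021 → 1-byte form 21 at offsets 0–0.
U+0188 → 2-byte form C6 88 at offsets 1–2.
U+1104 → 3-byte form E1 84 84 at offsets 3–5.
U+CFF8 → 3-byte form EC BF B8 at offsets 6–8.
U+20AC → 3-byte form E2 82 AC at offsets 9–11.
U+25BD1 → 4-byte form F0 A5 AF 91 at offsets 12–15.
U+13246 → 4-byte form F0 93 89 86 at offsets 16–19.
U+2201 → 3-byte form E2 88 81 at offsets 20–22.
Offset 21 falls in char 8's range; it's byte 2 of E2 88 81 = 0x88.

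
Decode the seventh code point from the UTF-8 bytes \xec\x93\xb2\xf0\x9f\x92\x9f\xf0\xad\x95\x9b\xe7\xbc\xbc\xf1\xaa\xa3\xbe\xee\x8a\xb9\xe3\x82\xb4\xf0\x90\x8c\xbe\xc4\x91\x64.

Offset 0: leading byte 0xEC = 11101100 → 3-byte char #1 = EC 93 B2.
Offset 3: leading byte 0xF0 = 11110000 → 4-byte char #2 = F0 9F 92 9F.
Offset 7: leading byte 0xF0 = 11110000 → 4-byte char #3 = F0 AD 95 9B.
Offset 11: leading byte 0xE7 = 11100111 → 3-byte char #4 = E7 BC BC.
Offset 14: leading byte 0xF1 = 11110001 → 4-byte char #5 = F1 AA A3 BE.
Offset 18: leading byte 0xEE = 11101110 → 3-byte char #6 = EE 8A B9.
Offset 21: leading byte 0xE3 = 11100011 → 3-byte char #7 = E3 82 B4.
Leading byte 0xE3 = 11100011 matches 1110xxxx → 3-byte sequence.
Byte 1: 0xE3 = 11100011, payload 0011 (4 bits).
Byte 2: 0x82 = 10000010 (10xxxxxx ✓), payload 000010.
Byte 3: 0xB4 = 10110100 (10xxxxxx ✓), payload 110100.
Concatenate: 0011000010110100 = 0x30B4 (16 bits → U+30B4).

U+30B4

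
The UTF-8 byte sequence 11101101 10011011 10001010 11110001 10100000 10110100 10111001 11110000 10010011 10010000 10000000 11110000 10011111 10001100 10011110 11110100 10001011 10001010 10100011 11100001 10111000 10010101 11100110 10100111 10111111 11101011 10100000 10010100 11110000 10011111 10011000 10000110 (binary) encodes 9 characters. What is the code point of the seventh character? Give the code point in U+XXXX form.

U+69FF

Offset 0: leading byte 0xED = 11101101 → 3-byte char #1 = ED 9B 8A.
Offset 3: leading byte 0xF1 = 11110001 → 4-byte char #2 = F1 A0 B4 B9.
Offset 7: leading byte 0xF0 = 11110000 → 4-byte char #3 = F0 93 90 80.
Offset 11: leading byte 0xF0 = 11110000 → 4-byte char #4 = F0 9F 8C 9E.
Offset 15: leading byte 0xF4 = 11110100 → 4-byte char #5 = F4 8B 8A A3.
Offset 19: leading byte 0xE1 = 11100001 → 3-byte char #6 = E1 B8 95.
Offset 22: leading byte 0xE6 = 11100110 → 3-byte char #7 = E6 A7 BF.
Leading byte 0xE6 = 11100110 matches 1110xxxx → 3-byte sequence.
Byte 1: 0xE6 = 11100110, payload 0110 (4 bits).
Byte 2: 0xA7 = 10100111 (10xxxxxx ✓), payload 100111.
Byte 3: 0xBF = 10111111 (10xxxxxx ✓), payload 111111.
Concatenate: 0110100111111111 = 0x69FF (16 bits → U+69FF).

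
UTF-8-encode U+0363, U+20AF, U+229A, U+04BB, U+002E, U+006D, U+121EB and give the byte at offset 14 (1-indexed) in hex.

0x92

1-indexed offset 14 is 0-indexed offset 13.
U+0363 → 2-byte form CD A3 at offsets 0–1.
U+20AF → 3-byte form E2 82 AF at offsets 2–4.
U+229A → 3-byte form E2 8A 9A at offsets 5–7.
U+04BB → 2-byte form D2 BB at offsets 8–9.
U+002E → 1-byte form 2E at offsets 10–10.
U+006D → 1-byte form 6D at offsets 11–11.
U+121EB → 4-byte form F0 92 87 AB at offsets 12–15.
Offset 13 falls in char 7's range; it's byte 2 of F0 92 87 AB = 0x92.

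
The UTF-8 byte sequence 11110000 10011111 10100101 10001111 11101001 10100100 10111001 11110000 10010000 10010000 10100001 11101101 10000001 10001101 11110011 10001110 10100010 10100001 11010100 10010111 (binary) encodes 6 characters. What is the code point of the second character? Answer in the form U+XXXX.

U+9939

Offset 0: leading byte 0xF0 = 11110000 → 4-byte char #1 = F0 9F A5 8F.
Offset 4: leading byte 0xE9 = 11101001 → 3-byte char #2 = E9 A4 B9.
Leading byte 0xE9 = 11101001 matches 1110xxxx → 3-byte sequence.
Byte 1: 0xE9 = 11101001, payload 1001 (4 bits).
Byte 2: 0xA4 = 10100100 (10xxxxxx ✓), payload 100100.
Byte 3: 0xB9 = 10111001 (10xxxxxx ✓), payload 111001.
Concatenate: 1001100100111001 = 0x9939 (16 bits → U+9939).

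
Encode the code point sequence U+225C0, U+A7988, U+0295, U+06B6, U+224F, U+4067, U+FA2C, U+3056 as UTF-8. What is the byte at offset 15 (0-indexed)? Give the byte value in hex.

0xE4

U+225C0 → 4-byte form F0 A2 97 80 at offsets 0–3.
U+A7988 → 4-byte form F2 A7 A6 88 at offsets 4–7.
U+0295 → 2-byte form CA 95 at offsets 8–9.
U+06B6 → 2-byte form DA B6 at offsets 10–11.
U+224F → 3-byte form E2 89 8F at offsets 12–14.
U+4067 → 3-byte form E4 81 A7 at offsets 15–17.
Offset 15 falls in char 6's range; it's byte 1 of E4 81 A7 = 0xE4.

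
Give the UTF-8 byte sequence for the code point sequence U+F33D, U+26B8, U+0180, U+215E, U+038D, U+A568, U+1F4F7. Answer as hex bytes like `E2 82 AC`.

EF 8C BD E2 9A B8 C6 80 E2 85 9E CE 8D EA 95 A8 F0 9F 93 B7

U+F33D: 3-byte form → EF 8C BD.
U+26B8: 3-byte form → E2 9A B8.
U+0180: 2-byte form → C6 80.
U+215E: 3-byte form → E2 85 9E.
U+038D: 2-byte form → CE 8D.
U+A568: 3-byte form → EA 95 A8.
U+1F4F7: 4-byte form → F0 9F 93 B7.
Concatenated (20 bytes): EF 8C BD E2 9A B8 C6 80 E2 85 9E CE 8D EA 95 A8 F0 9F 93 B7.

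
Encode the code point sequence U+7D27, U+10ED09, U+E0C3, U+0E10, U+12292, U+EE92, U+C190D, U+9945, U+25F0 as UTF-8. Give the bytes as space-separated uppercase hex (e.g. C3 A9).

U+7D27: 3-byte form → E7 B4 A7.
U+10ED09: 4-byte form → F4 8E B4 89.
U+E0C3: 3-byte form → EE 83 83.
U+0E10: 3-byte form → E0 B8 90.
U+12292: 4-byte form → F0 92 8A 92.
U+EE92: 3-byte form → EE BA 92.
U+C190D: 4-byte form → F3 81 A4 8D.
U+9945: 3-byte form → E9 A5 85.
U+25F0: 3-byte form → E2 97 B0.
Concatenated (30 bytes): E7 B4 A7 F4 8E B4 89 EE 83 83 E0 B8 90 F0 92 8A 92 EE BA 92 F3 81 A4 8D E9 A5 85 E2 97 B0.

E7 B4 A7 F4 8E B4 89 EE 83 83 E0 B8 90 F0 92 8A 92 EE BA 92 F3 81 A4 8D E9 A5 85 E2 97 B0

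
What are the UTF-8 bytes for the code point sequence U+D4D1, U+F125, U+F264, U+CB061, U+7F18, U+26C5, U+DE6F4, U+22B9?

U+D4D1: 3-byte form → ED 93 91.
U+F125: 3-byte form → EF 84 A5.
U+F264: 3-byte form → EF 89 A4.
U+CB061: 4-byte form → F3 8B 81 A1.
U+7F18: 3-byte form → E7 BC 98.
U+26C5: 3-byte form → E2 9B 85.
U+DE6F4: 4-byte form → F3 9E 9B B4.
U+22B9: 3-byte form → E2 8A B9.
Concatenated (26 bytes): ED 93 91 EF 84 A5 EF 89 A4 F3 8B 81 A1 E7 BC 98 E2 9B 85 F3 9E 9B B4 E2 8A B9.

ED 93 91 EF 84 A5 EF 89 A4 F3 8B 81 A1 E7 BC 98 E2 9B 85 F3 9E 9B B4 E2 8A B9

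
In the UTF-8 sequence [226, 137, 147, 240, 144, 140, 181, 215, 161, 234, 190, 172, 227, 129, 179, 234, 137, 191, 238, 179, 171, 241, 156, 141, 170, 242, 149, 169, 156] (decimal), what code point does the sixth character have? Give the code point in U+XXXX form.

U+A27F

Offset 0: leading byte 0xE2 = 11100010 → 3-byte char #1 = E2 89 93.
Offset 3: leading byte 0xF0 = 11110000 → 4-byte char #2 = F0 90 8C B5.
Offset 7: leading byte 0xD7 = 11010111 → 2-byte char #3 = D7 A1.
Offset 9: leading byte 0xEA = 11101010 → 3-byte char #4 = EA BE AC.
Offset 12: leading byte 0xE3 = 11100011 → 3-byte char #5 = E3 81 B3.
Offset 15: leading byte 0xEA = 11101010 → 3-byte char #6 = EA 89 BF.
Leading byte 0xEA = 11101010 matches 1110xxxx → 3-byte sequence.
Byte 1: 0xEA = 11101010, payload 1010 (4 bits).
Byte 2: 0x89 = 10001001 (10xxxxxx ✓), payload 001001.
Byte 3: 0xBF = 10111111 (10xxxxxx ✓), payload 111111.
Concatenate: 1010001001111111 = 0xA27F (16 bits → U+A27F).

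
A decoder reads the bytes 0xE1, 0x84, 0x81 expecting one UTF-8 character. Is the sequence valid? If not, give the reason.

valid

Leading byte 0xE1 = 11100001 → 3-byte form.
Continuation bytes 0x84=10000100, 0x81=10000001 all match 10xxxxxx.
Decoded value 0x1101 is ≥ 0x800 (shortest form) and not a surrogate.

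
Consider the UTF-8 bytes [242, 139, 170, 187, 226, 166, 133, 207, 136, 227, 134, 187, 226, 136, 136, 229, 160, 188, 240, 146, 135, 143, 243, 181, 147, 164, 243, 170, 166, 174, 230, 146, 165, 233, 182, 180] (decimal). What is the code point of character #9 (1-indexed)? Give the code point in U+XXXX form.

Offset 0: leading byte 0xF2 = 11110010 → 4-byte char #1 = F2 8B AA BB.
Offset 4: leading byte 0xE2 = 11100010 → 3-byte char #2 = E2 A6 85.
Offset 7: leading byte 0xCF = 11001111 → 2-byte char #3 = CF 88.
Offset 9: leading byte 0xE3 = 11100011 → 3-byte char #4 = E3 86 BB.
Offset 12: leading byte 0xE2 = 11100010 → 3-byte char #5 = E2 88 88.
Offset 15: leading byte 0xE5 = 11100101 → 3-byte char #6 = E5 A0 BC.
Offset 18: leading byte 0xF0 = 11110000 → 4-byte char #7 = F0 92 87 8F.
Offset 22: leading byte 0xF3 = 11110011 → 4-byte char #8 = F3 B5 93 A4.
Offset 26: leading byte 0xF3 = 11110011 → 4-byte char #9 = F3 AA A6 AE.
Leading byte 0xF3 = 11110011 matches 11110xxx → 4-byte sequence.
Byte 1: 0xF3 = 11110011, payload 011 (3 bits).
Byte 2: 0xAA = 10101010 (10xxxxxx ✓), payload 101010.
Byte 3: 0xA6 = 10100110 (10xxxxxx ✓), payload 100110.
Byte 4: 0xAE = 10101110 (10xxxxxx ✓), payload 101110.
Concatenate: 011101010100110101110 = 0xEA9AE (21 bits → U+EA9AE).

U+EA9AE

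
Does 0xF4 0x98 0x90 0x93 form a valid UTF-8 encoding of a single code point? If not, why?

invalid (encodes a value above U+10FFFF)

Leading byte 0xF4 = 11110100 → 4-byte form.
Payload = 0x118413, which exceeds U+10FFFF, the maximum Unicode code point. (Leading bytes F5–FF, or F4 followed by ≥ 0x90, are invalid.)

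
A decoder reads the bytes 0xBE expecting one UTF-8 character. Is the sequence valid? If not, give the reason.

invalid (continuation byte with no leading byte)

Byte 0xBE = 10111110 has the form 10xxxxxx — a continuation byte — but there is no preceding leading byte.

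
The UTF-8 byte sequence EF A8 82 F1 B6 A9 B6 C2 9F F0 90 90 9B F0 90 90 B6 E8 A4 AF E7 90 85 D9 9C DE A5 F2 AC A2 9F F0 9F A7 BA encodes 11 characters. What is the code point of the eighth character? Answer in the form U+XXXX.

Offset 0: leading byte 0xEF = 11101111 → 3-byte char #1 = EF A8 82.
Offset 3: leading byte 0xF1 = 11110001 → 4-byte char #2 = F1 B6 A9 B6.
Offset 7: leading byte 0xC2 = 11000010 → 2-byte char #3 = C2 9F.
Offset 9: leading byte 0xF0 = 11110000 → 4-byte char #4 = F0 90 90 9B.
Offset 13: leading byte 0xF0 = 11110000 → 4-byte char #5 = F0 90 90 B6.
Offset 17: leading byte 0xE8 = 11101000 → 3-byte char #6 = E8 A4 AF.
Offset 20: leading byte 0xE7 = 11100111 → 3-byte char #7 = E7 90 85.
Offset 23: leading byte 0xD9 = 11011001 → 2-byte char #8 = D9 9C.
Leading byte 0xD9 = 11011001 matches 110xxxxx → 2-byte sequence.
Byte 1: 0xD9 = 11011001, payload 11001 (5 bits).
Byte 2: 0x9C = 10011100 (10xxxxxx ✓), payload 011100.
Concatenate: 11001011100 = 0x65C (11 bits → U+065C).

U+065C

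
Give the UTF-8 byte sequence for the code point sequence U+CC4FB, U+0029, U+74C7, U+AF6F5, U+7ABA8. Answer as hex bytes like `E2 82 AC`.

U+CC4FB: 4-byte form → F3 8C 93 BB.
U+0029: 1-byte form → 29.
U+74C7: 3-byte form → E7 93 87.
U+AF6F5: 4-byte form → F2 AF 9B B5.
U+7ABA8: 4-byte form → F1 BA AE A8.
Concatenated (16 bytes): F3 8C 93 BB 29 E7 93 87 F2 AF 9B B5 F1 BA AE A8.

F3 8C 93 BB 29 E7 93 87 F2 AF 9B B5 F1 BA AE A8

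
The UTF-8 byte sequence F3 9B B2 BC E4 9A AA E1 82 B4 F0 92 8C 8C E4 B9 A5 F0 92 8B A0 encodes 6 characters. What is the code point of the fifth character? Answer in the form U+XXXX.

U+4E65

Offset 0: leading byte 0xF3 = 11110011 → 4-byte char #1 = F3 9B B2 BC.
Offset 4: leading byte 0xE4 = 11100100 → 3-byte char #2 = E4 9A AA.
Offset 7: leading byte 0xE1 = 11100001 → 3-byte char #3 = E1 82 B4.
Offset 10: leading byte 0xF0 = 11110000 → 4-byte char #4 = F0 92 8C 8C.
Offset 14: leading byte 0xE4 = 11100100 → 3-byte char #5 = E4 B9 A5.
Leading byte 0xE4 = 11100100 matches 1110xxxx → 3-byte sequence.
Byte 1: 0xE4 = 11100100, payload 0100 (4 bits).
Byte 2: 0xB9 = 10111001 (10xxxxxx ✓), payload 111001.
Byte 3: 0xA5 = 10100101 (10xxxxxx ✓), payload 100101.
Concatenate: 0100111001100101 = 0x4E65 (16 bits → U+4E65).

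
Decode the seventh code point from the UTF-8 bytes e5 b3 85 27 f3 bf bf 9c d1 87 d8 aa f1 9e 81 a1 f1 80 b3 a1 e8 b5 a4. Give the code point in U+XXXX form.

U+40CE1

Offset 0: leading byte 0xE5 = 11100101 → 3-byte char #1 = E5 B3 85.
Offset 3: leading byte 0x27 = 00100111 → 1-byte char #2 = 27.
Offset 4: leading byte 0xF3 = 11110011 → 4-byte char #3 = F3 BF BF 9C.
Offset 8: leading byte 0xD1 = 11010001 → 2-byte char #4 = D1 87.
Offset 10: leading byte 0xD8 = 11011000 → 2-byte char #5 = D8 AA.
Offset 12: leading byte 0xF1 = 11110001 → 4-byte char #6 = F1 9E 81 A1.
Offset 16: leading byte 0xF1 = 11110001 → 4-byte char #7 = F1 80 B3 A1.
Leading byte 0xF1 = 11110001 matches 11110xxx → 4-byte sequence.
Byte 1: 0xF1 = 11110001, payload 001 (3 bits).
Byte 2: 0x80 = 10000000 (10xxxxxx ✓), payload 000000.
Byte 3: 0xB3 = 10110011 (10xxxxxx ✓), payload 110011.
Byte 4: 0xA1 = 10100001 (10xxxxxx ✓), payload 100001.
Concatenate: 001000000110011100001 = 0x40CE1 (21 bits → U+40CE1).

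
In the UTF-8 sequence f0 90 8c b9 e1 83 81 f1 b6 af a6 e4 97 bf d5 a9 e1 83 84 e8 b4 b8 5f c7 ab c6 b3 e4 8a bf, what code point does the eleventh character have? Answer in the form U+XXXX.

U+42BF

Offset 0: leading byte 0xF0 = 11110000 → 4-byte char #1 = F0 90 8C B9.
Offset 4: leading byte 0xE1 = 11100001 → 3-byte char #2 = E1 83 81.
Offset 7: leading byte 0xF1 = 11110001 → 4-byte char #3 = F1 B6 AF A6.
Offset 11: leading byte 0xE4 = 11100100 → 3-byte char #4 = E4 97 BF.
Offset 14: leading byte 0xD5 = 11010101 → 2-byte char #5 = D5 A9.
Offset 16: leading byte 0xE1 = 11100001 → 3-byte char #6 = E1 83 84.
Offset 19: leading byte 0xE8 = 11101000 → 3-byte char #7 = E8 B4 B8.
Offset 22: leading byte 0x5F = 01011111 → 1-byte char #8 = 5F.
Offset 23: leading byte 0xC7 = 11000111 → 2-byte char #9 = C7 AB.
Offset 25: leading byte 0xC6 = 11000110 → 2-byte char #10 = C6 B3.
Offset 27: leading byte 0xE4 = 11100100 → 3-byte char #11 = E4 8A BF.
Leading byte 0xE4 = 11100100 matches 1110xxxx → 3-byte sequence.
Byte 1: 0xE4 = 11100100, payload 0100 (4 bits).
Byte 2: 0x8A = 10001010 (10xxxxxx ✓), payload 001010.
Byte 3: 0xBF = 10111111 (10xxxxxx ✓), payload 111111.
Concatenate: 0100001010111111 = 0x42BF (16 bits → U+42BF).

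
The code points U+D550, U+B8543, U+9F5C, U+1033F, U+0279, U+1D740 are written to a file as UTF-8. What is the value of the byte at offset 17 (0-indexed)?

U+D550 → 3-byte form ED 95 90 at offsets 0–2.
U+B8543 → 4-byte form F2 B8 95 83 at offsets 3–6.
U+9F5C → 3-byte form E9 BD 9C at offsets 7–9.
U+1033F → 4-byte form F0 90 8C BF at offsets 10–13.
U+0279 → 2-byte form C9 B9 at offsets 14–15.
U+1D740 → 4-byte form F0 9D 9D 80 at offsets 16–19.
Offset 17 falls in char 6's range; it's byte 2 of F0 9D 9D 80 = 0x9D.

0x9D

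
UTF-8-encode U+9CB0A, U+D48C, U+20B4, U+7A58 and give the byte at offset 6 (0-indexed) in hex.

0x8C

U+9CB0A → 4-byte form F2 9C AC 8A at offsets 0–3.
U+D48C → 3-byte form ED 92 8C at offsets 4–6.
Offset 6 falls in char 2's range; it's byte 3 of ED 92 8C = 0x8C.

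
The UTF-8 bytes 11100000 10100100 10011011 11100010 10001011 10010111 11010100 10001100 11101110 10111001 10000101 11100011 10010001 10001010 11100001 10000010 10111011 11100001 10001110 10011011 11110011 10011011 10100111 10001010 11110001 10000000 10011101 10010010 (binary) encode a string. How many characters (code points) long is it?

9

Byte at offset 0: 0xE0 = 11100000 → 3-byte char (#1). Advance 3.
Byte at offset 3: 0xE2 = 11100010 → 3-byte char (#2). Advance 3.
Byte at offset 6: 0xD4 = 11010100 → 2-byte char (#3). Advance 2.
Byte at offset 8: 0xEE = 11101110 → 3-byte char (#4). Advance 3.
Byte at offset 11: 0xE3 = 11100011 → 3-byte char (#5). Advance 3.
Byte at offset 14: 0xE1 = 11100001 → 3-byte char (#6). Advance 3.
Byte at offset 17: 0xE1 = 11100001 → 3-byte char (#7). Advance 3.
Byte at offset 20: 0xF3 = 11110011 → 4-byte char (#8). Advance 4.
Byte at offset 24: 0xF1 = 11110001 → 4-byte char (#9). Advance 4.
Reached end at offset 28 after 9 code points.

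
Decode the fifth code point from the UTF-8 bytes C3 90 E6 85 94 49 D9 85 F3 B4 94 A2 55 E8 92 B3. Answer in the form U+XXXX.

U+F4522

Offset 0: leading byte 0xC3 = 11000011 → 2-byte char #1 = C3 90.
Offset 2: leading byte 0xE6 = 11100110 → 3-byte char #2 = E6 85 94.
Offset 5: leading byte 0x49 = 01001001 → 1-byte char #3 = 49.
Offset 6: leading byte 0xD9 = 11011001 → 2-byte char #4 = D9 85.
Offset 8: leading byte 0xF3 = 11110011 → 4-byte char #5 = F3 B4 94 A2.
Leading byte 0xF3 = 11110011 matches 11110xxx → 4-byte sequence.
Byte 1: 0xF3 = 11110011, payload 011 (3 bits).
Byte 2: 0xB4 = 10110100 (10xxxxxx ✓), payload 110100.
Byte 3: 0x94 = 10010100 (10xxxxxx ✓), payload 010100.
Byte 4: 0xA2 = 10100010 (10xxxxxx ✓), payload 100010.
Concatenate: 011110100010100100010 = 0xF4522 (21 bits → U+F4522).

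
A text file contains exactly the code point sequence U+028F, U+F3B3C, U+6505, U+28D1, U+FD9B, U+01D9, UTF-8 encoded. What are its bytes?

U+028F: 2-byte form → CA 8F.
U+F3B3C: 4-byte form → F3 B3 AC BC.
U+6505: 3-byte form → E6 94 85.
U+28D1: 3-byte form → E2 A3 91.
U+FD9B: 3-byte form → EF B6 9B.
U+01D9: 2-byte form → C7 99.
Concatenated (17 bytes): CA 8F F3 B3 AC BC E6 94 85 E2 A3 91 EF B6 9B C7 99.

CA 8F F3 B3 AC BC E6 94 85 E2 A3 91 EF B6 9B C7 99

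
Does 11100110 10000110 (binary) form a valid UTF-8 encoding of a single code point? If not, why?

Leading byte 0xE6 = 11100110 → 3-byte form, but only 2 bytes are present.

invalid (sequence truncated)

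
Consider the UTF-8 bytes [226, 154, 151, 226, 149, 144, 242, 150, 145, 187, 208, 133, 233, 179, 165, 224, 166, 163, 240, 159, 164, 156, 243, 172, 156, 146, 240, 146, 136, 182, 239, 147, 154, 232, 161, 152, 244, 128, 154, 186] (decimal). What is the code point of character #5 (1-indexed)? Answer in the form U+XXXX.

U+9CE5

Offset 0: leading byte 0xE2 = 11100010 → 3-byte char #1 = E2 9A 97.
Offset 3: leading byte 0xE2 = 11100010 → 3-byte char #2 = E2 95 90.
Offset 6: leading byte 0xF2 = 11110010 → 4-byte char #3 = F2 96 91 BB.
Offset 10: leading byte 0xD0 = 11010000 → 2-byte char #4 = D0 85.
Offset 12: leading byte 0xE9 = 11101001 → 3-byte char #5 = E9 B3 A5.
Leading byte 0xE9 = 11101001 matches 1110xxxx → 3-byte sequence.
Byte 1: 0xE9 = 11101001, payload 1001 (4 bits).
Byte 2: 0xB3 = 10110011 (10xxxxxx ✓), payload 110011.
Byte 3: 0xA5 = 10100101 (10xxxxxx ✓), payload 100101.
Concatenate: 1001110011100101 = 0x9CE5 (16 bits → U+9CE5).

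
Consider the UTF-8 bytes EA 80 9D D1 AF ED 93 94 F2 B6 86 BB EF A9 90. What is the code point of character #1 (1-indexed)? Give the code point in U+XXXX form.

U+A01D

Offset 0: leading byte 0xEA = 11101010 → 3-byte char #1 = EA 80 9D.
Leading byte 0xEA = 11101010 matches 1110xxxx → 3-byte sequence.
Byte 1: 0xEA = 11101010, payload 1010 (4 bits).
Byte 2: 0x80 = 10000000 (10xxxxxx ✓), payload 000000.
Byte 3: 0x9D = 10011101 (10xxxxxx ✓), payload 011101.
Concatenate: 1010000000011101 = 0xA01D (16 bits → U+A01D).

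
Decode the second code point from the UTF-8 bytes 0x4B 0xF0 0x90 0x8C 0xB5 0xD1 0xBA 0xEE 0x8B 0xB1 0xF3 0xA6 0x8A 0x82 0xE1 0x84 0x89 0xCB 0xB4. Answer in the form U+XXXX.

Offset 0: leading byte 0x4B = 01001011 → 1-byte char #1 = 4B.
Offset 1: leading byte 0xF0 = 11110000 → 4-byte char #2 = F0 90 8C B5.
Leading byte 0xF0 = 11110000 matches 11110xxx → 4-byte sequence.
Byte 1: 0xF0 = 11110000, payload 000 (3 bits).
Byte 2: 0x90 = 10010000 (10xxxxxx ✓), payload 010000.
Byte 3: 0x8C = 10001100 (10xxxxxx ✓), payload 001100.
Byte 4: 0xB5 = 10110101 (10xxxxxx ✓), payload 110101.
Concatenate: 000010000001100110101 = 0x10335 (21 bits → U+10335).

U+10335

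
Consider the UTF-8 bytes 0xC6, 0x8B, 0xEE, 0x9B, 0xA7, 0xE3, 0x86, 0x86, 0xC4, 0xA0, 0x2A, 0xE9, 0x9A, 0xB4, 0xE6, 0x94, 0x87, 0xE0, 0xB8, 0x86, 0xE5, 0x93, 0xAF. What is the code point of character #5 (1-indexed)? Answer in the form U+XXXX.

U+002A

Offset 0: leading byte 0xC6 = 11000110 → 2-byte char #1 = C6 8B.
Offset 2: leading byte 0xEE = 11101110 → 3-byte char #2 = EE 9B A7.
Offset 5: leading byte 0xE3 = 11100011 → 3-byte char #3 = E3 86 86.
Offset 8: leading byte 0xC4 = 11000100 → 2-byte char #4 = C4 A0.
Offset 10: leading byte 0x2A = 00101010 → 1-byte char #5 = 2A.
Leading byte 0x2A = 00101010 matches 0xxxxxxx → 1-byte sequence.
Byte 1: 0x2A = 00101010, payload 0101010 (7 bits).
Concatenate: 0101010 = 0x2A (7 bits → U+002A).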